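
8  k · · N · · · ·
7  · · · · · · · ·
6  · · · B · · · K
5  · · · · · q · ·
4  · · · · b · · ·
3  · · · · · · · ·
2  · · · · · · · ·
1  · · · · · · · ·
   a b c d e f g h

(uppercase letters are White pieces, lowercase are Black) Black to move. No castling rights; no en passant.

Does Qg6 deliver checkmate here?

After Qg6: white king on h6; in check: yes, from the black queen on g6.
King squares — g5: attacked by Qg6; h5: attacked by Qg6; g6: attacked by Be4; g7: attacked by Qg6; h7: attacked by Qg6.
White has no legal moves → checkmate.

yes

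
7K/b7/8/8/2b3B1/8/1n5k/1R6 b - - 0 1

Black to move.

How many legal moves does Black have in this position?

Black to move; king on h2.
In check: no.
Legal moves: Bb8, Bb6, Bc5, Bd4+, Be3, Bf2, Bg1, Bg8, Bf7, Be6, Ba6, Bd5, Bb5, Bd3, Bb3, Be2, Ba2, Bf1, Kg3, Kg2, Na4, Nd3, Nd1.
Count: 23.

23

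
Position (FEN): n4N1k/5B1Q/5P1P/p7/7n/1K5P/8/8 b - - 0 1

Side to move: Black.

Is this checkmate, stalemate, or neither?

checkmate

Black to move; black king on h8.
In check: yes, from the white queen on h7.
King squares — g7: attacked by Pf6; h7: attacked by Nf8; g8: attacked by Bf7.
Legal moves for Black: none.
In check with no legal moves → checkmate.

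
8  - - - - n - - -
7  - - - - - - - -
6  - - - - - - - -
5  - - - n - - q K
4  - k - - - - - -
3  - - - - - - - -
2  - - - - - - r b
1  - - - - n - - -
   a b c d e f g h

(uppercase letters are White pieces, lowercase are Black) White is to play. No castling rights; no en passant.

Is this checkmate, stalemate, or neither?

White to move; white king on h5.
In check: yes, from the black queen on g5.
King squares — g4: attacked by Rg2; h4: attacked by Qg5; g5: attacked by Rg2; g6: attacked by Qg5; h6: attacked by Qg5.
Legal moves for White: none.
In check with no legal moves → checkmate.

checkmate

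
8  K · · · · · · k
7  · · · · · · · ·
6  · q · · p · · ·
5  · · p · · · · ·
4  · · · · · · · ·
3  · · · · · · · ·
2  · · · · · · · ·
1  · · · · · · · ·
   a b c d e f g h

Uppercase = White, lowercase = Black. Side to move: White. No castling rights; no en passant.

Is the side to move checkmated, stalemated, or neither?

stalemate

White to move; white king on a8.
In check: no.
King squares — a7: attacked by Qb6; b7: attacked by Qb6; b8: attacked by Qb6.
Legal moves for White: none.
Not in check and no legal moves → stalemate.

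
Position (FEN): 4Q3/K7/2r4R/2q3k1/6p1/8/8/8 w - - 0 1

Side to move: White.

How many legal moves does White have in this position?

3

White to move; king on a7.
In check: yes, from the black queen on c5.
Legal moves: Kb8, Ka8, Kb7.
Count: 3.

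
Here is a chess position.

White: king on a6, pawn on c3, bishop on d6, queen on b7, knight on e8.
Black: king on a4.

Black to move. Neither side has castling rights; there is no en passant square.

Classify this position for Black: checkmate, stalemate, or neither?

Black to move; black king on a4.
In check: no.
King squares — a3: attacked by Bd6; b3: attacked by Qb7; b4: attacked by Pc3; a5: attacked by Ka6; b5: attacked by Ka6.
Legal moves for Black: none.
Not in check and no legal moves → stalemate.

stalemate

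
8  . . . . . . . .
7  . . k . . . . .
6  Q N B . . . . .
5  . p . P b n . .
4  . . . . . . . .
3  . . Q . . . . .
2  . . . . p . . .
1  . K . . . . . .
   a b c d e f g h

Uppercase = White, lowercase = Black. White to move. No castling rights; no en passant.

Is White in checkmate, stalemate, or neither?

neither

White to move; white king on b1.
In check: no.
Legal moves for White include: Be8+, Ba8+, Bd7+, Bb7+, Bxb5+, Nc8, Na8+, Nd7, Nc4, Na4, Qc8+, Qa8, Qb7+, Qa7+, Qxb5, Qaa5, Qa4, Qaa3, ... (list truncated; more exist).
White has legal moves and is not in check → neither.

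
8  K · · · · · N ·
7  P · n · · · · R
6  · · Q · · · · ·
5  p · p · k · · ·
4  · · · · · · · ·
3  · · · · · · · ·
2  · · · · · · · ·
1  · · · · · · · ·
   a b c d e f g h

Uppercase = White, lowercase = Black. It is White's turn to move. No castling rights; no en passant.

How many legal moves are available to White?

White to move; king on a8.
In check: yes, from the black knight on c7.
Legal moves: Kb8, Kb7, Rxc7, Qxc7+.
Count: 4.

4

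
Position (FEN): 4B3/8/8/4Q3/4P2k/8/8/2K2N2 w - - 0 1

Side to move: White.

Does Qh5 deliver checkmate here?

After Qh5: black king on h4; in check: yes, from the white queen on h5.
King squares — g3: attacked by Nf1; h3: attacked by Qh5; g4: attacked by Qh5; g5: attacked by Qh5; h5: attacked by Be8.
Black has no legal moves → checkmate.

yes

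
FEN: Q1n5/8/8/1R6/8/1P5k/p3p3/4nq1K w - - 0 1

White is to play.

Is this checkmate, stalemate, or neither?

White to move; white king on h1.
In check: yes, from the black queen on f1.
King squares — g1: attacked by Qf1; g2: attacked by Ne1; h2: attacked by Kh3.
Legal moves for White: none.
In check with no legal moves → checkmate.

checkmate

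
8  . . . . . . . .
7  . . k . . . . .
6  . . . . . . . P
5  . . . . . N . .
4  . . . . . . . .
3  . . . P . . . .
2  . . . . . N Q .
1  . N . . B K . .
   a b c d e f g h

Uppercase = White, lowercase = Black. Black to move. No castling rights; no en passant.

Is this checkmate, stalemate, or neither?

neither

Black to move; black king on c7.
In check: no.
Legal moves for Black: Kd8, Kc8, Kb8, Kd7, Kb6.
Black has 5 legal moves and is not in check → neither.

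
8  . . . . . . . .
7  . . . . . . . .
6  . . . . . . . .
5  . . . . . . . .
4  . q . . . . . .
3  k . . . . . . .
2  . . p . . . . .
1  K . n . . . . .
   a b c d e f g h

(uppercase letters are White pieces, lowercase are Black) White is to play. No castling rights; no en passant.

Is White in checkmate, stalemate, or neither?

White to move; white king on a1.
In check: no.
King squares — b1: attacked by Pc2; a2: attacked by Nc1; b2: attacked by Ka3.
Legal moves for White: none.
Not in check and no legal moves → stalemate.

stalemate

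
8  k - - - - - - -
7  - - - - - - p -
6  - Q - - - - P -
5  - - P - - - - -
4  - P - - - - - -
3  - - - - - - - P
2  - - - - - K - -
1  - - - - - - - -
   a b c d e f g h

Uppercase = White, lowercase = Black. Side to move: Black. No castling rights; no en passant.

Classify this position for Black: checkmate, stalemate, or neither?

Black to move; black king on a8.
In check: no.
King squares — a7: attacked by Qb6; b7: attacked by Qb6; b8: attacked by Qb6.
Legal moves for Black: none.
Not in check and no legal moves → stalemate.

stalemate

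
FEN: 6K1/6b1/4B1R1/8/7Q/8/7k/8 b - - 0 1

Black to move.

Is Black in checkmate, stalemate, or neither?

Black to move; black king on h2.
In check: yes, from the white queen on h4.
King squares — g1: attacked by Rg6; h1: attacked by Qh4; g2: attacked by Rg6; g3: attacked by Qh4; h3: attacked by Qh4.
Legal moves for Black: none.
In check with no legal moves → checkmate.

checkmate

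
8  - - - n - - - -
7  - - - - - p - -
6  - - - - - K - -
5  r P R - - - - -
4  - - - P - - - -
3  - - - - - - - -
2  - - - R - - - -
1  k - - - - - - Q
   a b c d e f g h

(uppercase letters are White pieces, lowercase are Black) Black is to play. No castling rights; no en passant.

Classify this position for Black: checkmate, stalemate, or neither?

Black to move; black king on a1.
In check: yes, from the white queen on h1.
King squares — b1: attacked by Qh1; a2: attacked by Rd2; b2: attacked by Rd2.
Legal moves for Black: none.
In check with no legal moves → checkmate.

checkmate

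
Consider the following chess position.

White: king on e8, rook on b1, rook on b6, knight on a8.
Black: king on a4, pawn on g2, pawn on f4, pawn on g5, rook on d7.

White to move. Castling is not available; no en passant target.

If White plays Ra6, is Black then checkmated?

After Ra6: black king on a4; in check: yes, from the white rook on a6.
King squares — a3: attacked by Ra6; b3: attacked by Rb1; b4: attacked by Rb1; a5: attacked by Ra6; b5: attacked by Rb1.
Black has no legal moves → checkmate.

yes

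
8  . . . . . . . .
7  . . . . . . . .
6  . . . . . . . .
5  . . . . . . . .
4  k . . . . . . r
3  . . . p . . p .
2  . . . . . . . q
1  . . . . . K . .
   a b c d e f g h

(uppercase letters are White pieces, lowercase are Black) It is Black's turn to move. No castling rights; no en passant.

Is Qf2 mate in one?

After Qf2: white king on f1; in check: yes, from the black queen on f2.
King squares — e1: attacked by Qf2; g1: attacked by Qf2; e2: attacked by Qf2; f2: attacked by Pg3; g2: attacked by Qf2.
White has no legal moves → checkmate.

yes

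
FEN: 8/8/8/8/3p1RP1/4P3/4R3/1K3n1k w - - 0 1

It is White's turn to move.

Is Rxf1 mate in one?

yes

After Rxf1: black king on h1; in check: yes, from the white rook on f1.
King squares — g1: attacked by Rf1; g2: attacked by Re2; h2: attacked by Re2.
Black has no legal moves → checkmate.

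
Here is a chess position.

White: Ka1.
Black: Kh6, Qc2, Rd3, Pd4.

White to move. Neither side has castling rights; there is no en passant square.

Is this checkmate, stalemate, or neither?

White to move; white king on a1.
In check: no.
King squares — b1: attacked by Qc2; a2: attacked by Qc2; b2: attacked by Qc2.
Legal moves for White: none.
Not in check and no legal moves → stalemate.

stalemate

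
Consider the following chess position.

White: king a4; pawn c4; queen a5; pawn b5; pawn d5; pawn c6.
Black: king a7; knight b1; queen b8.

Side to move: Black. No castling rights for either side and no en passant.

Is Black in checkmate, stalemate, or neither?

checkmate

Black to move; black king on a7.
In check: yes, from the white queen on a5.
King squares — a6: attacked by Qa5; b6: attacked by Qa5; b7: attacked by Pc6; a8: attacked by Qa5; b8: own queen.
Legal moves for Black: none.
In check with no legal moves → checkmate.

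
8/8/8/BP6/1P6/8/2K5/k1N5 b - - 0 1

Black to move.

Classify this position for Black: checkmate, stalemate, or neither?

Black to move; black king on a1.
In check: no.
King squares — b1: attacked by Kc2; a2: attacked by Nc1; b2: attacked by Kc2.
Legal moves for Black: none.
Not in check and no legal moves → stalemate.

stalemate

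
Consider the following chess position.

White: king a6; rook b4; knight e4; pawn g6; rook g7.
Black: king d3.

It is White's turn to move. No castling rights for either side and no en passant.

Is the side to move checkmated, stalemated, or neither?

White to move; white king on a6.
In check: no.
Legal moves for White include: Rg8, Rh7, Rf7, Re7, Rd7+, Rc7, Rgb7, Ra7, Kb7, Ka7, Kb6, Kb5, Ka5, Nf6, Nd6, Ng5, Nc5+, Ng3, ... (list truncated; more exist).
White has legal moves and is not in check → neither.

neither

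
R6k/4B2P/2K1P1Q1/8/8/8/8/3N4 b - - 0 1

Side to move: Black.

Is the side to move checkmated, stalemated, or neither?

checkmate

Black to move; black king on h8.
In check: yes, from the white rook on a8.
King squares — g7: attacked by Qg6; h7: attacked by Qg6; g8: attacked by Qg6.
Legal moves for Black: none.
In check with no legal moves → checkmate.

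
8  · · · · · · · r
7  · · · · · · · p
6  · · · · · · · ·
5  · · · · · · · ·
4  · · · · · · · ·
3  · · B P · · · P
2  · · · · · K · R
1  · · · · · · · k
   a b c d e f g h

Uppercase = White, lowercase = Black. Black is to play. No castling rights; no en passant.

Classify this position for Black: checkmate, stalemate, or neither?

Black to move; black king on h1.
In check: yes, from the white rook on h2.
Legal moves for Black: Kxh2.
Black is in check but has 1 legal move → neither.

neither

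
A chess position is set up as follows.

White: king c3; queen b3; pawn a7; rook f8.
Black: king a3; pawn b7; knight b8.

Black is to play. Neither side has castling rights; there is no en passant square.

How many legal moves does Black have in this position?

Black to move; king on a3.
In check: yes, from the white queen on b3.
Legal moves: none.
Count: 0.

0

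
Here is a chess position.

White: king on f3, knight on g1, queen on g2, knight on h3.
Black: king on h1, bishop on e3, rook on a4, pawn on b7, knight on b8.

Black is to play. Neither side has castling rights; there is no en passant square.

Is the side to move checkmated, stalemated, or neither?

Black to move; black king on h1.
In check: yes, from the white queen on g2.
King squares — g1: attacked by Qg2; g2: attacked by Kf3; h2: attacked by Qg2.
Legal moves for Black: none.
In check with no legal moves → checkmate.

checkmate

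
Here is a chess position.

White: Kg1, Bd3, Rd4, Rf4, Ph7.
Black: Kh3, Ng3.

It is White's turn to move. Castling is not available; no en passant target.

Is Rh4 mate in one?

After Rh4: black king on h3; in check: yes, from the white rook on h4.
King squares — g2: attacked by Kg1; h2: attacked by Kg1; g3: own knight; g4: attacked by Rd4; h4: attacked by Rd4.
Black has no legal moves → checkmate.

yes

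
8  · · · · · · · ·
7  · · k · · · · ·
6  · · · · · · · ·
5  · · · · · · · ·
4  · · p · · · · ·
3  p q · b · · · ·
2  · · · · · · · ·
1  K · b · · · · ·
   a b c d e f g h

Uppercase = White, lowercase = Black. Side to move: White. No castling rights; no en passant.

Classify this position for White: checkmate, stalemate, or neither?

stalemate

White to move; white king on a1.
In check: no.
King squares — b1: attacked by Qb3; a2: attacked by Qb3; b2: attacked by Bc1.
Legal moves for White: none.
Not in check and no legal moves → stalemate.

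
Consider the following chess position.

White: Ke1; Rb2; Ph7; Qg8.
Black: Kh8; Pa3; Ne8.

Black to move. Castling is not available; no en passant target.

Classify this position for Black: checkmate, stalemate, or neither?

Black to move; black king on h8.
In check: yes, from the white queen on g8.
King squares — g7: attacked by Qg8; h7: attacked by Qg8; g8: attacked by Ph7.
Legal moves for Black: none.
In check with no legal moves → checkmate.

checkmate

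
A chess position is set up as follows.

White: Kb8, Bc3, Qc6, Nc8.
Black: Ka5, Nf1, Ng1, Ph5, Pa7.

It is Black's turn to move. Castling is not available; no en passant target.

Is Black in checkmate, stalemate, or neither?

checkmate

Black to move; black king on a5.
In check: yes, from the white bishop on c3.
King squares — a4: attacked by Qc6; b4: attacked by Bc3; b5: attacked by Qc6; a6: attacked by Qc6; b6: attacked by Qc6.
Legal moves for Black: none.
In check with no legal moves → checkmate.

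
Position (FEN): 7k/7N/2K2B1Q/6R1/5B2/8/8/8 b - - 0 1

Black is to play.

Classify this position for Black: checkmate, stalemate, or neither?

checkmate

Black to move; black king on h8.
In check: yes, from the white bishop on f6.
King squares — g7: attacked by Rg5; h7: attacked by Qh6; g8: attacked by Rg5.
Legal moves for Black: none.
In check with no legal moves → checkmate.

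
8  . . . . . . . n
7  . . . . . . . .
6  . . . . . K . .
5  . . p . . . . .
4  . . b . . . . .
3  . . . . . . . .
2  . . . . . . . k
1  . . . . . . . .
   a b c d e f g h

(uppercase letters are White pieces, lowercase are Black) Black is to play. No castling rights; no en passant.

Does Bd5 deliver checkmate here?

After Bd5: white king on f6; in check: no.
White is not in check, so this cannot be checkmate.

no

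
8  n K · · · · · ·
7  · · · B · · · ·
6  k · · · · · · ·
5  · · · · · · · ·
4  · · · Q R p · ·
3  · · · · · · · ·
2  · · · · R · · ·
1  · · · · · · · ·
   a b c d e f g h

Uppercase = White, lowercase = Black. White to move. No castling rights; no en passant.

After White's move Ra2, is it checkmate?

After Ra2: black king on a6; in check: yes, from the white rook on a2.
King squares — a5: attacked by Ra2; b5: attacked by Bd7; b6: attacked by Qd4; a7: attacked by Ra2; b7: attacked by Kb8.
Black has no legal moves → checkmate.

yes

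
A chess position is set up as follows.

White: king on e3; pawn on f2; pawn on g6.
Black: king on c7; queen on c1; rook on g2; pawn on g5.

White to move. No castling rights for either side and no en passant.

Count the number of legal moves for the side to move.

White to move; king on e3.
In check: yes, from the black queen on c1.
Legal moves: Ke4, Kd4, Kf3, Kd3, Ke2.
Count: 5.

5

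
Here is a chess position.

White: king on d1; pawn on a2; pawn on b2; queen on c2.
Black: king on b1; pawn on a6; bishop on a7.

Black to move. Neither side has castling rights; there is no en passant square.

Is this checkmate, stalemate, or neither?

Black to move; black king on b1.
In check: yes, from the white queen on c2.
Legal moves for Black: Kxa2, Ka1.
Black is in check but has 2 legal moves → neither.

neither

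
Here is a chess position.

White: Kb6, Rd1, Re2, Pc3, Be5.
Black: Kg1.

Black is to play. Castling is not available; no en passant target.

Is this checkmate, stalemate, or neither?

checkmate

Black to move; black king on g1.
In check: yes, from the white rook on d1.
King squares — f1: attacked by Rd1; h1: attacked by Rd1; f2: attacked by Re2; g2: attacked by Re2; h2: attacked by Re2.
Legal moves for Black: none.
In check with no legal moves → checkmate.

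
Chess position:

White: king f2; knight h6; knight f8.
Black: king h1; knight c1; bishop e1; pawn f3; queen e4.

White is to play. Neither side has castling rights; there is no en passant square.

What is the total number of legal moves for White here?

1

White to move; king on f2.
In check: yes, from the black bishop on e1.
Legal moves: Kf1.
Count: 1.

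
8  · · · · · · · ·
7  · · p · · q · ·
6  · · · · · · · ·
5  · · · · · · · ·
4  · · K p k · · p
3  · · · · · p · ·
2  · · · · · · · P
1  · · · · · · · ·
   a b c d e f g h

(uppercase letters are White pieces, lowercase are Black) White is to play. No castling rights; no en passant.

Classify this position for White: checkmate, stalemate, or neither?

neither

White to move; white king on c4.
In check: yes, from the black queen on f7.
Legal moves for White: Kc5, Kb5, Kb4.
White is in check but has 3 legal moves → neither.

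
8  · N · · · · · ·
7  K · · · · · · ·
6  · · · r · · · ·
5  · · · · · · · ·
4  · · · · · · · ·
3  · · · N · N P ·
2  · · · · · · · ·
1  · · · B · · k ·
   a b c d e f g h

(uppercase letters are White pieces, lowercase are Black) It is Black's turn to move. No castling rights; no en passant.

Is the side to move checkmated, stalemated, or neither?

Black to move; black king on g1.
In check: yes, from the white knight on f3.
King squares — f1: available; h1: available; f2: attacked by Nd3; g2: available; h2: attacked by Nf3.
Legal moves for Black: Kg2, Kh1, Kf1.
Black is in check but has 3 legal moves → neither.

neither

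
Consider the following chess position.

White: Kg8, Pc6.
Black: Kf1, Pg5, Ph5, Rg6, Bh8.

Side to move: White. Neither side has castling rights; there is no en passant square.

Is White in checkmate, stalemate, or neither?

neither

White to move; white king on g8.
In check: yes, from the black rook on g6.
Legal moves for White: Kxh8, Kf8, Kh7, Kf7.
White is in check but has 4 legal moves → neither.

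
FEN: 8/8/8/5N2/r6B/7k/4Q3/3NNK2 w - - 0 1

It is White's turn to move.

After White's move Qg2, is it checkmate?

yes

After Qg2: black king on h3; in check: yes, from the white queen on g2.
King squares — g2: attacked by Ne1; h2: attacked by Qg2; g3: attacked by Qg2; g4: attacked by Qg2; h4: attacked by Nf5.
Black has no legal moves → checkmate.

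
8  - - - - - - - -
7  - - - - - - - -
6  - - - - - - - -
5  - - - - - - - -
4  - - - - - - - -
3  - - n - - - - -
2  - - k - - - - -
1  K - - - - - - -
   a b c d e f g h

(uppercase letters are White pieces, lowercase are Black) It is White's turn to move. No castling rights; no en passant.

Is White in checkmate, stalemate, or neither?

White to move; white king on a1.
In check: no.
King squares — b1: attacked by Kc2; a2: attacked by Nc3; b2: attacked by Kc2.
Legal moves for White: none.
Not in check and no legal moves → stalemate.

stalemate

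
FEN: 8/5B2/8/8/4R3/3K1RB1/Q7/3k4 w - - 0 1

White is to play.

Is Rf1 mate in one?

yes

After Rf1: black king on d1; in check: yes, from the white rook on f1.
King squares — c1: attacked by Rf1; e1: attacked by Rf1; c2: attacked by Qa2; d2: attacked by Qa2; e2: attacked by Qa2.
Black has no legal moves → checkmate.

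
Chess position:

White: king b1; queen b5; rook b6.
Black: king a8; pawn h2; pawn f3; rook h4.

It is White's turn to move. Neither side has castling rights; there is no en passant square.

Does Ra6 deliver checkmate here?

After Ra6: black king on a8; in check: yes, from the white rook on a6.
King squares — a7: attacked by Ra6; b7: attacked by Qb5; b8: attacked by Qb5.
Black has no legal moves → checkmate.

yes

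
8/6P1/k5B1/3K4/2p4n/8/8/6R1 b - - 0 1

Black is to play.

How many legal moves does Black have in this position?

10

Black to move; king on a6.
In check: no.
Legal moves: Kb7, Ka7, Kb6, Kb5, Ka5, Nxg6, Nf5, Nf3, Ng2, c3.
Count: 10.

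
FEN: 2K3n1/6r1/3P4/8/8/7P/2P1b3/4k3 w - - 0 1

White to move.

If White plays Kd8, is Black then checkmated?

no

After Kd8: black king on e1; in check: no.
Black is not in check, so this cannot be checkmate.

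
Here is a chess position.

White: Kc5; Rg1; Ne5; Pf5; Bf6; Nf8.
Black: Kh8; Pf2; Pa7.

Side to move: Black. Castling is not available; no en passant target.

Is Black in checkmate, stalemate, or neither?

Black to move; black king on h8.
In check: yes, from the white bishop on f6.
King squares — g7: attacked by Rg1; h7: attacked by Nf8; g8: attacked by Rg1.
Legal moves for Black: none.
In check with no legal moves → checkmate.

checkmate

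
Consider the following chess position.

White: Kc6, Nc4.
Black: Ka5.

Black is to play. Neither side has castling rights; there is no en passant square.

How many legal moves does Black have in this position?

3

Black to move; king on a5.
In check: yes, from the white knight on c4.
Legal moves: Ka6, Kb4, Ka4.
Count: 3.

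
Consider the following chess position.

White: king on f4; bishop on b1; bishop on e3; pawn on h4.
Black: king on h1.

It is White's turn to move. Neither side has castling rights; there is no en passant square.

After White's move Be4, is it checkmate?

no

After Be4: black king on h1; in check: yes, from the white bishop on e4.
Black has 1 legal reply: Kh2.
In check but a legal move exists → not checkmate.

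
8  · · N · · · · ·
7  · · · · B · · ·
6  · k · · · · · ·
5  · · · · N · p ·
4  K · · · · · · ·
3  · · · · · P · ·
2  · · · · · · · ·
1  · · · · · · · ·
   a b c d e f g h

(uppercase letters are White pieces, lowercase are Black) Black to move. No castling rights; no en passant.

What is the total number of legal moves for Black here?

3

Black to move; king on b6.
In check: yes, from the white knight on c8.
Legal moves: Kc7, Kb7, Ka6.
Count: 3.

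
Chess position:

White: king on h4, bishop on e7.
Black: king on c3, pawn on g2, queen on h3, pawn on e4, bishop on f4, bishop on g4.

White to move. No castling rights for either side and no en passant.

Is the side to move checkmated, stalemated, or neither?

checkmate

White to move; white king on h4.
In check: yes, from the black queen on h3.
King squares — g3: attacked by Qh3; h3: attacked by Bg4; g4: attacked by Qh3; g5: attacked by Bf4; h5: attacked by Qh3.
Legal moves for White: none.
In check with no legal moves → checkmate.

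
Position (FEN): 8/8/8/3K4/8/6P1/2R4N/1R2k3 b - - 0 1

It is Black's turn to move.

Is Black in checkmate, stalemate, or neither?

Black to move; black king on e1.
In check: yes, from the white rook on b1.
King squares — d1: attacked by Rb1; f1: attacked by Rb1; d2: attacked by Rc2; e2: attacked by Rc2; f2: attacked by Rc2.
Legal moves for Black: none.
In check with no legal moves → checkmate.

checkmate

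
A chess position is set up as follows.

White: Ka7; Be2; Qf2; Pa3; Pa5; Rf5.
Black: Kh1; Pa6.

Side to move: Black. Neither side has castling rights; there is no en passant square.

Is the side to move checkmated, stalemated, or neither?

stalemate

Black to move; black king on h1.
In check: no.
King squares — g1: attacked by Qf2; g2: attacked by Qf2; h2: attacked by Qf2.
Legal moves for Black: none.
Not in check and no legal moves → stalemate.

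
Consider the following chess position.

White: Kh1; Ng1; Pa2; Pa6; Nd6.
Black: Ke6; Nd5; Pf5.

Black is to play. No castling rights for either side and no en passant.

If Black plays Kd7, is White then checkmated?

After Kd7: white king on h1; in check: no.
White is not in check, so this cannot be checkmate.

no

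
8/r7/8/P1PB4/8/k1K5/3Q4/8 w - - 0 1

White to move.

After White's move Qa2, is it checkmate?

After Qa2: black king on a3; in check: yes, from the white queen on a2.
King squares — a2: attacked by Bd5; b2: attacked by Qa2; b3: attacked by Qa2; a4: attacked by Qa2; b4: attacked by Kc3.
Black has no legal moves → checkmate.

yes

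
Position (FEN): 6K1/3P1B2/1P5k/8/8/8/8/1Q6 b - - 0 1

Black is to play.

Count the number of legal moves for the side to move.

1

Black to move; king on h6.
In check: no.
Legal moves: Kg5.
Count: 1.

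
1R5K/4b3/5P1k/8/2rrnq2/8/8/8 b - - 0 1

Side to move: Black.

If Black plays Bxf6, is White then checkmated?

no

After Bxf6: white king on h8; in check: yes, from the black bishop on f6.
White has 1 legal reply: Kg8.
In check but a legal move exists → not checkmate.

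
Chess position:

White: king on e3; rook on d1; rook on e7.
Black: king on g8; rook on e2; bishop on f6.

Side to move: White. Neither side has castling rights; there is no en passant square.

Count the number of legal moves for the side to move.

4

White to move; king on e3.
In check: yes, from the black rook on e2.
Legal moves: Kf4, Kf3, Kd3, Kxe2.
Count: 4.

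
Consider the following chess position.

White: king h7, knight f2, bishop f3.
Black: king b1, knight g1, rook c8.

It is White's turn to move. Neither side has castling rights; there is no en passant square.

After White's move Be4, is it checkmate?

After Be4: black king on b1; in check: yes, from the white bishop on e4.
Black has 5 legal replies: Kb2, Ka2, Kc1, Ka1, Rc2.
In check but a legal move exists → not checkmate.

no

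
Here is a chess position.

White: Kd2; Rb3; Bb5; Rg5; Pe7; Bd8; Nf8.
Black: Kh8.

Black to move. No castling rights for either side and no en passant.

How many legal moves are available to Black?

0

Black to move; king on h8.
In check: no.
Legal moves: none.
Count: 0.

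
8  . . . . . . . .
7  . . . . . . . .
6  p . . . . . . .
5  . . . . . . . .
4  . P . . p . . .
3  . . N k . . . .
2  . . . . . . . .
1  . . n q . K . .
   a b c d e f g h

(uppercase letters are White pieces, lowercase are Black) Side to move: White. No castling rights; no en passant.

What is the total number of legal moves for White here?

3

White to move; king on f1.
In check: yes, from the black queen on d1.
Legal moves: Kg2, Kf2, Nxd1.
Count: 3.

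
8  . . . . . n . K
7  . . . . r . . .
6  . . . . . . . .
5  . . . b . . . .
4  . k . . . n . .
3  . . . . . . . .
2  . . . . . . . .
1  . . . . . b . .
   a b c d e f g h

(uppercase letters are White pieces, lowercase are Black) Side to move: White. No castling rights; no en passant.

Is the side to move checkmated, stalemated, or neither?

stalemate

White to move; white king on h8.
In check: no.
King squares — g7: attacked by Re7; h7: attacked by Re7; g8: attacked by Bd5.
Legal moves for White: none.
Not in check and no legal moves → stalemate.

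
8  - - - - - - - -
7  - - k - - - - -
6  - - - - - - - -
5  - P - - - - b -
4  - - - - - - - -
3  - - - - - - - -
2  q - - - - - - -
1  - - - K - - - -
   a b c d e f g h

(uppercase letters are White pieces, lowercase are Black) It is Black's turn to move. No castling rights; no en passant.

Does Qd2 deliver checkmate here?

yes

After Qd2: white king on d1; in check: yes, from the black queen on d2.
King squares — c1: attacked by Qd2; e1: attacked by Qd2; c2: attacked by Qd2; d2: attacked by Bg5; e2: attacked by Qd2.
White has no legal moves → checkmate.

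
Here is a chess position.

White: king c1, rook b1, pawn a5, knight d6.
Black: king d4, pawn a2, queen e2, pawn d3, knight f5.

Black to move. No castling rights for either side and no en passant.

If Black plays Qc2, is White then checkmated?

After Qc2: white king on c1; in check: yes, from the black queen on c2.
King squares — b1: own rook; d1: attacked by Qc2; b2: attacked by Qc2; c2: attacked by Pd3; d2: attacked by Qc2.
White has no legal moves → checkmate.

yes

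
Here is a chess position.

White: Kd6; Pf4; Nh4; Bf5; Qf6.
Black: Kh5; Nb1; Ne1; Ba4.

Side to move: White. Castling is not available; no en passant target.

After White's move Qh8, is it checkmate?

After Qh8: black king on h5; in check: yes, from the white queen on h8.
King squares — g4: attacked by Bf5; h4: attacked by Qh8; g5: attacked by Pf4; g6: attacked by Nh4; h6: attacked by Qh8.
Black has no legal moves → checkmate.

yes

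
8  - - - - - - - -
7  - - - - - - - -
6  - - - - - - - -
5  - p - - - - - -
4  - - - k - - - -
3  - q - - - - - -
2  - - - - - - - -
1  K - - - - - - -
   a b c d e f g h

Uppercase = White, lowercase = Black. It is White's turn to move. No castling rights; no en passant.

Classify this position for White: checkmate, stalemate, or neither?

stalemate

White to move; white king on a1.
In check: no.
King squares — b1: attacked by Qb3; a2: attacked by Qb3; b2: attacked by Qb3.
Legal moves for White: none.
Not in check and no legal moves → stalemate.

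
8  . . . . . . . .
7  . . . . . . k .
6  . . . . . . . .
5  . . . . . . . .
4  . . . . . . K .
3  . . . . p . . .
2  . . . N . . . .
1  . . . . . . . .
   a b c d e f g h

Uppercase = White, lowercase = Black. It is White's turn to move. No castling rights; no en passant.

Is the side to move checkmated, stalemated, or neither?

White to move; white king on g4.
In check: no.
Legal moves for White: Kh5, Kg5, Kf5, Kh4, Kf4, Kh3, Kg3, Kf3, Ne4, Nc4, Nf3, Nb3, Nf1, Nb1.
White has 14 legal moves and is not in check → neither.

neither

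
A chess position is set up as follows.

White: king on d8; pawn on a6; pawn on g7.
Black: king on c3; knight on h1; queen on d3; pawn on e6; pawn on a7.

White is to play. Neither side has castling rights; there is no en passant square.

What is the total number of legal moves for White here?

4

White to move; king on d8.
In check: yes, from the black queen on d3.
Legal moves: Ke8, Kc8, Ke7, Kc7.
Count: 4.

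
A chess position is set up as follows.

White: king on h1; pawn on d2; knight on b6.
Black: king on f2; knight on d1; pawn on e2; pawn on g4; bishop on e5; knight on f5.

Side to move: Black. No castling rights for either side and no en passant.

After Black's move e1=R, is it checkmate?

After e1=R: white king on h1; in check: yes, from the black rook on e1.
King squares — g1: attacked by Re1; g2: attacked by Kf2; h2: attacked by Be5.
White has no legal moves → checkmate.

yes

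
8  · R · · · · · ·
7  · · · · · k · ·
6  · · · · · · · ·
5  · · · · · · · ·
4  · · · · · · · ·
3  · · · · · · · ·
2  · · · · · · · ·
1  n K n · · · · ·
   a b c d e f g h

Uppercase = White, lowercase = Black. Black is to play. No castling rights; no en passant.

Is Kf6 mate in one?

After Kf6: white king on b1; in check: no.
White is not in check, so this cannot be checkmate.

no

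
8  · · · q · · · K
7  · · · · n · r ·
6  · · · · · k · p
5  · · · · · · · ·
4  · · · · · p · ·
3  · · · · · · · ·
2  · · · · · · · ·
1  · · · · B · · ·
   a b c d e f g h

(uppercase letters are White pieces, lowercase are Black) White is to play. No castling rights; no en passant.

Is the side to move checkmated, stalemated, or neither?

White to move; white king on h8.
In check: yes, from the black queen on d8.
King squares — g7: attacked by Kf6; h7: attacked by Rg7; g8: attacked by Ne7.
Legal moves for White: none.
In check with no legal moves → checkmate.

checkmate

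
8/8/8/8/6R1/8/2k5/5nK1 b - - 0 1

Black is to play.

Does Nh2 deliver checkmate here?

no

After Nh2: white king on g1; in check: no.
White is not in check, so this cannot be checkmate.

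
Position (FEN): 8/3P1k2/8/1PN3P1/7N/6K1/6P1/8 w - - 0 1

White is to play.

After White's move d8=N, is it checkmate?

After d8=N: black king on f7; in check: yes, from the white knight on d8.
Black has 5 legal replies: Kg8, Kf8, Ke8, Kg7, Ke7.
In check but a legal move exists → not checkmate.

no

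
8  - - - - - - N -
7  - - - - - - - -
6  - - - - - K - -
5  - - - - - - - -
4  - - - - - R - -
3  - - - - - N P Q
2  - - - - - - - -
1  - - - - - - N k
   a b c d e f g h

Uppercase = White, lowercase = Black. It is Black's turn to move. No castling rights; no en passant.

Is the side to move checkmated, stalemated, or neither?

checkmate

Black to move; black king on h1.
In check: yes, from the white queen on h3.
King squares — g1: attacked by Nf3; g2: attacked by Qh3; h2: attacked by Nf3.
Legal moves for Black: none.
In check with no legal moves → checkmate.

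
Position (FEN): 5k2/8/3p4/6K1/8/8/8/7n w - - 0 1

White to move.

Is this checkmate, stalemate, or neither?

White to move; white king on g5.
In check: no.
Legal moves for White: Kh6, Kg6, Kf6, Kh5, Kf5, Kh4, Kg4, Kf4.
White has 8 legal moves and is not in check → neither.

neither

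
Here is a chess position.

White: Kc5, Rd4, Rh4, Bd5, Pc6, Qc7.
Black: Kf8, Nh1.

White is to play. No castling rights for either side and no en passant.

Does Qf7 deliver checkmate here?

After Qf7: black king on f8; in check: yes, from the white queen on f7.
King squares — e7: attacked by Qf7; f7: attacked by Bd5; g7: attacked by Qf7; e8: attacked by Qf7; g8: attacked by Qf7.
Black has no legal moves → checkmate.

yes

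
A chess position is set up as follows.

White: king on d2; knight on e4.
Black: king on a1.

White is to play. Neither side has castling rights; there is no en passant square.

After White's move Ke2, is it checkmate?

After Ke2: black king on a1; in check: no.
Black is not in check, so this cannot be checkmate.

no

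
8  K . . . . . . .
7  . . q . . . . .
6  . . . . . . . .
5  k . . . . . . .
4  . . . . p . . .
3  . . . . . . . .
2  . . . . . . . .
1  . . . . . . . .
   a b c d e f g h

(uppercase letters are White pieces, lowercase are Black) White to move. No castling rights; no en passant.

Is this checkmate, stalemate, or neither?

White to move; white king on a8.
In check: no.
King squares — a7: attacked by Qc7; b7: attacked by Qc7; b8: attacked by Qc7.
Legal moves for White: none.
Not in check and no legal moves → stalemate.

stalemate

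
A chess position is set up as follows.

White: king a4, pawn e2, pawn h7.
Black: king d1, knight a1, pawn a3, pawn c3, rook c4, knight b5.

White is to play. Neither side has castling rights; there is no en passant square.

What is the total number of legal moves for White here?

White to move; king on a4.
In check: yes, from the black rook on c4.
Legal moves: Kxb5, Ka5.
Count: 2.

2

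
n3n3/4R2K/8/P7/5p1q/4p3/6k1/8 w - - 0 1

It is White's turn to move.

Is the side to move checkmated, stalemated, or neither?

White to move; white king on h7.
In check: yes, from the black queen on h4.
King squares — g6: available; h6: attacked by Qh4; g7: attacked by Ne8; g8: available; h8: attacked by Qh4.
Legal moves for White: Kg8, Kg6.
White is in check but has 2 legal moves → neither.

neither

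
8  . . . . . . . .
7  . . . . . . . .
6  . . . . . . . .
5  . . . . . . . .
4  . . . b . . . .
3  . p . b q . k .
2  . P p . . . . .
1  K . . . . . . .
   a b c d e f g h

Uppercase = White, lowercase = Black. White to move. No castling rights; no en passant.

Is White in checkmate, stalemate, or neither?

stalemate

White to move; white king on a1.
In check: no.
King squares — b1: attacked by Pc2; a2: attacked by Pb3; b2: own pawn.
Legal moves for White: none.
Not in check and no legal moves → stalemate.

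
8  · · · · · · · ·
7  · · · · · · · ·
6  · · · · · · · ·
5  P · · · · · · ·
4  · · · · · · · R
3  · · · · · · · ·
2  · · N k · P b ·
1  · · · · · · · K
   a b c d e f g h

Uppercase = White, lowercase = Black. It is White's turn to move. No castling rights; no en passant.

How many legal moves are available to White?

3

White to move; king on h1.
In check: yes, from the black bishop on g2.
Legal moves: Kh2, Kxg2, Kg1.
Count: 3.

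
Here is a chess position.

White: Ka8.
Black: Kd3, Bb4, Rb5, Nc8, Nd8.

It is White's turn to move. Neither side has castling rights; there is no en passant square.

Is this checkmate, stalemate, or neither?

White to move; white king on a8.
In check: no.
King squares — a7: attacked by Nc8; b7: attacked by Rb5; b8: attacked by Rb5.
Legal moves for White: none.
Not in check and no legal moves → stalemate.

stalemate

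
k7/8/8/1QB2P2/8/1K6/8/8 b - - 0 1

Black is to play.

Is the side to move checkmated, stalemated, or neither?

stalemate

Black to move; black king on a8.
In check: no.
King squares — a7: attacked by Bc5; b7: attacked by Qb5; b8: attacked by Qb5.
Legal moves for Black: none.
Not in check and no legal moves → stalemate.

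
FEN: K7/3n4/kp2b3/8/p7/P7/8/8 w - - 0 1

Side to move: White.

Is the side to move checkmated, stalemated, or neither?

White to move; white king on a8.
In check: no.
King squares — a7: attacked by Ka6; b7: attacked by Ka6; b8: attacked by Nd7.
Legal moves for White: none.
Not in check and no legal moves → stalemate.

stalemate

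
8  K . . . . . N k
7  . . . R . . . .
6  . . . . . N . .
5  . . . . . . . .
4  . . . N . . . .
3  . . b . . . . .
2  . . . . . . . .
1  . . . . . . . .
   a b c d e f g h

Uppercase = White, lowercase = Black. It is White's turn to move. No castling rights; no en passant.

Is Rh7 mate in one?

yes

After Rh7: black king on h8; in check: yes, from the white rook on h7.
King squares — g7: attacked by Rh7; h7: attacked by Nf6; g8: attacked by Nf6.
Black has no legal moves → checkmate.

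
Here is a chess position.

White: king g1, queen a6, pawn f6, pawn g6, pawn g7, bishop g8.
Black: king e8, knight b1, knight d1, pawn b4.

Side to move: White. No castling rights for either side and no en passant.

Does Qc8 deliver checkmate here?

After Qc8: black king on e8; in check: yes, from the white queen on c8.
King squares — d7: attacked by Qc8; e7: attacked by Pf6; f7: attacked by Pg6; d8: attacked by Qc8; f8: attacked by Pg7.
Black has no legal moves → checkmate.

yes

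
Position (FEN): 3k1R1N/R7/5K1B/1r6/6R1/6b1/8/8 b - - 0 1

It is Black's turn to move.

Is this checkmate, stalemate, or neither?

checkmate

Black to move; black king on d8.
In check: yes, from the white rook on f8.
King squares — c7: attacked by Ra7; d7: attacked by Ra7; e7: attacked by Kf6; c8: attacked by Rf8; e8: attacked by Rf8.
Legal moves for Black: none.
In check with no legal moves → checkmate.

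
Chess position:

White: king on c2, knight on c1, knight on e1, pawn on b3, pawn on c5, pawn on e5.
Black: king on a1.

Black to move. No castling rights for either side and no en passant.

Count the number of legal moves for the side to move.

Black to move; king on a1.
In check: no.
Legal moves: none.
Count: 0.

0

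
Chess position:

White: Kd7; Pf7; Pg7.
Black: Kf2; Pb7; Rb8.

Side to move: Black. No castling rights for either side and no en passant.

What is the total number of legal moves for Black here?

17

Black to move; king on f2.
In check: no.
Legal moves: Rh8, Rg8, Rf8, Re8, Rd8+, Rc8, Ra8, Kg3, Kf3, Ke3, Kg2, Ke2, Kg1, Kf1, Ke1, b6, b5.
Count: 17.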